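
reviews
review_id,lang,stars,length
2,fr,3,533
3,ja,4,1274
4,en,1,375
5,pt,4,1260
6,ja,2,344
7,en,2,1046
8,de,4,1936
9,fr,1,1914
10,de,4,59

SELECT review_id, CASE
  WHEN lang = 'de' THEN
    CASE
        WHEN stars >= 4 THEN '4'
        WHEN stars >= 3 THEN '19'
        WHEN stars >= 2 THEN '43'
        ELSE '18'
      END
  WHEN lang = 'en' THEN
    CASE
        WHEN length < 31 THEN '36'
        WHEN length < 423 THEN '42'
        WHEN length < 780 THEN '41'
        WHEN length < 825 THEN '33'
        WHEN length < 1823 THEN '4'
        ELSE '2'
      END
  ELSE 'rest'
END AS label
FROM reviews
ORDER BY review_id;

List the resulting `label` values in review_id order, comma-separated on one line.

review_id=2: lang='fr' → outer ELSE → rest
review_id=3: lang='ja' → outer ELSE → rest
review_id=4: lang='en' → inner[length < 423] → 42
review_id=5: lang='pt' → outer ELSE → rest
review_id=6: lang='ja' → outer ELSE → rest
review_id=7: lang='en' → inner[length < 1823] → 4
review_id=8: lang='de' → inner[stars >= 4] → 4
review_id=9: lang='fr' → outer ELSE → rest
review_id=10: lang='de' → inner[stars >= 4] → 4

rest, rest, 42, rest, rest, 4, 4, rest, 4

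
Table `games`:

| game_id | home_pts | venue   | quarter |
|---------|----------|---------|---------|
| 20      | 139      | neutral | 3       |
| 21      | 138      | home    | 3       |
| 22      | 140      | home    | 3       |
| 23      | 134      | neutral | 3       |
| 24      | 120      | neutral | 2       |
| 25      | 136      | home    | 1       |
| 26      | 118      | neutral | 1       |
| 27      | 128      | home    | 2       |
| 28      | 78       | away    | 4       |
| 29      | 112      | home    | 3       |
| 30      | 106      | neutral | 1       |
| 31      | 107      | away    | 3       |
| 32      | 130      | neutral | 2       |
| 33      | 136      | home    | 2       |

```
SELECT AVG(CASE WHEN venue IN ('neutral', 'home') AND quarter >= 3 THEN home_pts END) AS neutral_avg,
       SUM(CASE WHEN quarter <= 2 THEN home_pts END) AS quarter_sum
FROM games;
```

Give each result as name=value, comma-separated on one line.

neutral_avg=132.6, quarter_sum=874

[neutral_avg: venue IN ('neutral', 'home') AND quarter >= 3]
game_id=20: ✓ → 139
game_id=21: ✓ → 138
game_id=22: ✓ → 140
game_id=23: ✓ → 134
game_id=24: ✗
game_id=25: ✗
game_id=26: ✗
game_id=27: ✗
game_id=28: ✗
game_id=29: ✓ → 112
game_id=30: ✗
game_id=31: ✗
game_id=32: ✗
game_id=33: ✗
neutral_avg = (139 + 138 + 140 + 134 + 112) / 5 = 132.6
—
[quarter_sum: quarter <= 2]
game_id=20: ✗
game_id=21: ✗
game_id=22: ✗
game_id=23: ✗
game_id=24: ✓ → 120
game_id=25: ✓ → 136
game_id=26: ✓ → 118
game_id=27: ✓ → 128
game_id=28: ✗
game_id=29: ✗
game_id=30: ✓ → 106
game_id=31: ✗
game_id=32: ✓ → 130
game_id=33: ✓ → 136
quarter_sum = 120 + 136 + 118 + 128 + 106 + 130 + 136 = 874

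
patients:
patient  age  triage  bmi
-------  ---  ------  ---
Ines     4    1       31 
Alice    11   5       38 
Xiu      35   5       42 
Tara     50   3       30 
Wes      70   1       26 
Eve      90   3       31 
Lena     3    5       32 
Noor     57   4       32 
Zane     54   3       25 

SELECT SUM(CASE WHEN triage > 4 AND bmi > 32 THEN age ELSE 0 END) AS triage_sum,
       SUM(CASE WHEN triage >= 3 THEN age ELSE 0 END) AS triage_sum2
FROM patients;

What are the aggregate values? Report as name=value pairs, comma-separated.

[triage_sum: triage > 4 AND bmi > 32]
patient=Ines: ✗
patient=Alice: ✓ → 11
patient=Xiu: ✓ → 35
patient=Tara: ✗
patient=Wes: ✗
patient=Eve: ✗
patient=Lena: ✗
patient=Noor: ✗
patient=Zane: ✗
triage_sum = 11 + 35 = 46
—
[triage_sum2: triage >= 3]
patient=Ines: ✗
patient=Alice: ✓ → 11
patient=Xiu: ✓ → 35
patient=Tara: ✓ → 50
patient=Wes: ✗
patient=Eve: ✓ → 90
patient=Lena: ✓ → 3
patient=Noor: ✓ → 57
patient=Zane: ✓ → 54
triage_sum2 = 11 + 35 + 50 + 90 + 3 + 57 + 54 = 300

triage_sum=46, triage_sum2=300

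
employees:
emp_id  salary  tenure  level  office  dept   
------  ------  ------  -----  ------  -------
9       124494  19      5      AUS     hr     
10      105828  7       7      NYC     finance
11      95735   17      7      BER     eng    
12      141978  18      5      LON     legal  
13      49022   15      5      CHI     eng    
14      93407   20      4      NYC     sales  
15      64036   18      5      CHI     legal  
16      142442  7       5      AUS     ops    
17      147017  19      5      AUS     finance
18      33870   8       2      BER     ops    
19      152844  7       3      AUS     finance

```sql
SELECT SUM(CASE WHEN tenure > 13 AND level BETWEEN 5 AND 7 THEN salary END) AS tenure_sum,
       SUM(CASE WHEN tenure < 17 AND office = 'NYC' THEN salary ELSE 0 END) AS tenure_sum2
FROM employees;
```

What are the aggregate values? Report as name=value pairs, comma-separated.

[tenure_sum: tenure > 13 AND level BETWEEN 5 AND 7]
emp_id=9: ✓ → 124494
emp_id=10: ✗
emp_id=11: ✓ → 95735
emp_id=12: ✓ → 141978
emp_id=13: ✓ → 49022
emp_id=14: ✗
emp_id=15: ✓ → 64036
emp_id=16: ✗
emp_id=17: ✓ → 147017
emp_id=18: ✗
emp_id=19: ✗
tenure_sum = 124494 + 95735 + 141978 + 49022 + 64036 + 147017 = 622282
—
[tenure_sum2: tenure < 17 AND office = 'NYC']
emp_id=9: ✗
emp_id=10: ✓ → 105828
emp_id=11: ✗
emp_id=12: ✗
emp_id=13: ✗
emp_id=14: ✗
emp_id=15: ✗
emp_id=16: ✗
emp_id=17: ✗
emp_id=18: ✗
emp_id=19: ✗
tenure_sum2 = 105828

tenure_sum=622282, tenure_sum2=105828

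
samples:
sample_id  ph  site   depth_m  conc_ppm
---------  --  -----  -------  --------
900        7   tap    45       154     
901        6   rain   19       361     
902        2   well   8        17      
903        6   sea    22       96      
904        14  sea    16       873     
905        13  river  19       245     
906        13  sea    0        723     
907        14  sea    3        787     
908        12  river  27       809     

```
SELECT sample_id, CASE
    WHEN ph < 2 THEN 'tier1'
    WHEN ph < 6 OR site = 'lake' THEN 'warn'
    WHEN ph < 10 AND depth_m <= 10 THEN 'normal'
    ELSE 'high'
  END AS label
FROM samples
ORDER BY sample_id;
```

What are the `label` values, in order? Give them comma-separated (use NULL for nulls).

sample_id=900: ELSE → high
sample_id=901: ELSE → high
sample_id=902: ph < 6 OR site = 'lake' → warn
sample_id=903: ELSE → high
sample_id=904: ELSE → high
sample_id=905: ELSE → high
sample_id=906: ELSE → high
sample_id=907: ELSE → high
sample_id=908: ELSE → high

high, high, warn, high, high, high, high, high, high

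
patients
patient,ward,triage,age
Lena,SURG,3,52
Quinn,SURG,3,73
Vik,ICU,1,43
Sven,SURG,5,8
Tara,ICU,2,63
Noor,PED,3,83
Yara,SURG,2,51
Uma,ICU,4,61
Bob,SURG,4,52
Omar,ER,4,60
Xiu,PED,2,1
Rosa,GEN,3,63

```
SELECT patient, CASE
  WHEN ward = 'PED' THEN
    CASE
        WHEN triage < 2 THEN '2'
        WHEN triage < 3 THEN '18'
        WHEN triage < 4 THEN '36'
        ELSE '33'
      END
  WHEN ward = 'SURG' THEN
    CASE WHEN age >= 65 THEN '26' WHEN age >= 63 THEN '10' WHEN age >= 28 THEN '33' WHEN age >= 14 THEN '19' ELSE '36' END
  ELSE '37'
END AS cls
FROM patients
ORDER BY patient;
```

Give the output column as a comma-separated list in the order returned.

33, 33, 36, 37, 26, 37, 36, 37, 37, 37, 18, 33

patient=Bob: ward='SURG' → inner[age >= 28] → 33
patient=Lena: ward='SURG' → inner[age >= 28] → 33
patient=Noor: ward='PED' → inner[triage < 4] → 36
patient=Omar: ward='ER' → outer ELSE → 37
patient=Quinn: ward='SURG' → inner[age >= 65] → 26
patient=Rosa: ward='GEN' → outer ELSE → 37
patient=Sven: ward='SURG' → inner[ELSE] → 36
patient=Tara: ward='ICU' → outer ELSE → 37
patient=Uma: ward='ICU' → outer ELSE → 37
patient=Vik: ward='ICU' → outer ELSE → 37
patient=Xiu: ward='PED' → inner[triage < 3] → 18
patient=Yara: ward='SURG' → inner[age >= 28] → 33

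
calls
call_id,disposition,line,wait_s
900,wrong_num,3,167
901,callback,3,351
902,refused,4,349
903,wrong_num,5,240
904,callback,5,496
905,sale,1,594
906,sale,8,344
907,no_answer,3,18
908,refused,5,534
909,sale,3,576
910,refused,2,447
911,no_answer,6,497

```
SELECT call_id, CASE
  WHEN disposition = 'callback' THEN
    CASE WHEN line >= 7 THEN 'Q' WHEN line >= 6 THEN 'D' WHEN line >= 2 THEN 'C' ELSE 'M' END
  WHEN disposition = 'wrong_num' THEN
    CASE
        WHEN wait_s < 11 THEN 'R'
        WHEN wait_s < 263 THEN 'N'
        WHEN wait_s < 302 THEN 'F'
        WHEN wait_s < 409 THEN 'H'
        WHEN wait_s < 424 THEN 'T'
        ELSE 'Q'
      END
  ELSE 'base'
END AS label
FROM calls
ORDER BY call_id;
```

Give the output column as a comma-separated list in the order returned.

N, C, base, N, C, base, base, base, base, base, base, base

call_id=900: disposition='wrong_num' → inner[wait_s < 263] → N
call_id=901: disposition='callback' → inner[line >= 2] → C
call_id=902: disposition='refused' → outer ELSE → base
call_id=903: disposition='wrong_num' → inner[wait_s < 263] → N
call_id=904: disposition='callback' → inner[line >= 2] → C
call_id=905: disposition='sale' → outer ELSE → base
call_id=906: disposition='sale' → outer ELSE → base
call_id=907: disposition='no_answer' → outer ELSE → base
call_id=908: disposition='refused' → outer ELSE → base
call_id=909: disposition='sale' → outer ELSE → base
call_id=910: disposition='refused' → outer ELSE → base
call_id=911: disposition='no_answer' → outer ELSE → base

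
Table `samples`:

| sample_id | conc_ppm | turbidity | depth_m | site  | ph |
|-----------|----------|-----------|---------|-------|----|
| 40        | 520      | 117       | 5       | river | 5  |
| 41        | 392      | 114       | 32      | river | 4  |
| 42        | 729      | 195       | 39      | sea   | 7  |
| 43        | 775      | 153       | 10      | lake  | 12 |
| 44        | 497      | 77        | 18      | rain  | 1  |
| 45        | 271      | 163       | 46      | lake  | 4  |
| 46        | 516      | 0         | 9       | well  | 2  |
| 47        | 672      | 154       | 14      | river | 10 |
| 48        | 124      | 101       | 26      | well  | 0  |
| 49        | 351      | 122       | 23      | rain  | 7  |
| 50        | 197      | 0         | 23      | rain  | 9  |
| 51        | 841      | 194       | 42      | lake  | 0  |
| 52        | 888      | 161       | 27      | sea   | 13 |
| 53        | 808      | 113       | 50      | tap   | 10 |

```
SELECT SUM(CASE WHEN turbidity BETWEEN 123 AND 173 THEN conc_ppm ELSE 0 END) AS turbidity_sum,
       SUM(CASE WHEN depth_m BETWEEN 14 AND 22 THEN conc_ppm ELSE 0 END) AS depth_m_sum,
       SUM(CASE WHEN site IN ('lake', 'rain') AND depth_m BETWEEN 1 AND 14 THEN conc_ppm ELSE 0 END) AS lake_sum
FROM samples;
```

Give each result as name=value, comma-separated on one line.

[turbidity_sum: turbidity BETWEEN 123 AND 173]
sample_id=40: ✗
sample_id=41: ✗
sample_id=42: ✗
sample_id=43: ✓ → 775
sample_id=44: ✗
sample_id=45: ✓ → 271
sample_id=46: ✗
sample_id=47: ✓ → 672
sample_id=48: ✗
sample_id=49: ✗
sample_id=50: ✗
sample_id=51: ✗
sample_id=52: ✓ → 888
sample_id=53: ✗
turbidity_sum = 775 + 271 + 672 + 888 = 2606
—
[depth_m_sum: depth_m BETWEEN 14 AND 22]
sample_id=40: ✗
sample_id=41: ✗
sample_id=42: ✗
sample_id=43: ✗
sample_id=44: ✓ → 497
sample_id=45: ✗
sample_id=46: ✗
sample_id=47: ✓ → 672
sample_id=48: ✗
sample_id=49: ✗
sample_id=50: ✗
sample_id=51: ✗
sample_id=52: ✗
sample_id=53: ✗
depth_m_sum = 497 + 672 = 1169
—
[lake_sum: site IN ('lake', 'rain') AND depth_m BETWEEN 1 AND 14]
sample_id=40: ✗
sample_id=41: ✗
sample_id=42: ✗
sample_id=43: ✓ → 775
sample_id=44: ✗
sample_id=45: ✗
sample_id=46: ✗
sample_id=47: ✗
sample_id=48: ✗
sample_id=49: ✗
sample_id=50: ✗
sample_id=51: ✗
sample_id=52: ✗
sample_id=53: ✗
lake_sum = 775

turbidity_sum=2606, depth_m_sum=1169, lake_sum=775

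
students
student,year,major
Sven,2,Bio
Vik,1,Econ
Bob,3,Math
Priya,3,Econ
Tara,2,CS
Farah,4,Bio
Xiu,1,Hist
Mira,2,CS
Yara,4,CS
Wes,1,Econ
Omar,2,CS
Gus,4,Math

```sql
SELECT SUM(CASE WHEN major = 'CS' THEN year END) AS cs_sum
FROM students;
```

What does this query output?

10

student=Sven: ✗
student=Vik: ✗
student=Bob: ✗
student=Priya: ✗
student=Tara: ✓ → 2
student=Farah: ✗
student=Xiu: ✗
student=Mira: ✓ → 2
student=Yara: ✓ → 4
student=Wes: ✗
student=Omar: ✓ → 2
student=Gus: ✗
cs_sum = 2 + 2 + 4 + 2 = 10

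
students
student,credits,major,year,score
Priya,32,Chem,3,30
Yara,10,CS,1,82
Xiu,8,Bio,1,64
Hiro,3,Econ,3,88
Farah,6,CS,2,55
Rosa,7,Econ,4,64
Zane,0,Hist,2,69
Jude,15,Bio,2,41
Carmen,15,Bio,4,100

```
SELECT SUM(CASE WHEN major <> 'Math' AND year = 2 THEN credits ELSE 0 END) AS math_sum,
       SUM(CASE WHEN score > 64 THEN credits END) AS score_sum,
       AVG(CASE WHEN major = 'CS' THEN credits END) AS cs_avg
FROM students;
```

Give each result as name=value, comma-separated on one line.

math_sum=21, score_sum=28, cs_avg=8

[math_sum: major <> 'Math' AND year = 2]
student=Priya: ✗
student=Yara: ✗
student=Xiu: ✗
student=Hiro: ✗
student=Farah: ✓ → 6
student=Rosa: ✗
student=Zane: ✓ → 0
student=Jude: ✓ → 15
student=Carmen: ✗
math_sum = 6 + 15 = 21
—
[score_sum: score > 64]
student=Priya: ✗
student=Yara: ✓ → 10
student=Xiu: ✗
student=Hiro: ✓ → 3
student=Farah: ✗
student=Rosa: ✗
student=Zane: ✓ → 0
student=Jude: ✗
student=Carmen: ✓ → 15
score_sum = 10 + 3 + 15 = 28
—
[cs_avg: major = 'CS']
student=Priya: ✗
student=Yara: ✓ → 10
student=Xiu: ✗
student=Hiro: ✗
student=Farah: ✓ → 6
student=Rosa: ✗
student=Zane: ✗
student=Jude: ✗
student=Carmen: ✗
cs_avg = (10 + 6) / 2 = 8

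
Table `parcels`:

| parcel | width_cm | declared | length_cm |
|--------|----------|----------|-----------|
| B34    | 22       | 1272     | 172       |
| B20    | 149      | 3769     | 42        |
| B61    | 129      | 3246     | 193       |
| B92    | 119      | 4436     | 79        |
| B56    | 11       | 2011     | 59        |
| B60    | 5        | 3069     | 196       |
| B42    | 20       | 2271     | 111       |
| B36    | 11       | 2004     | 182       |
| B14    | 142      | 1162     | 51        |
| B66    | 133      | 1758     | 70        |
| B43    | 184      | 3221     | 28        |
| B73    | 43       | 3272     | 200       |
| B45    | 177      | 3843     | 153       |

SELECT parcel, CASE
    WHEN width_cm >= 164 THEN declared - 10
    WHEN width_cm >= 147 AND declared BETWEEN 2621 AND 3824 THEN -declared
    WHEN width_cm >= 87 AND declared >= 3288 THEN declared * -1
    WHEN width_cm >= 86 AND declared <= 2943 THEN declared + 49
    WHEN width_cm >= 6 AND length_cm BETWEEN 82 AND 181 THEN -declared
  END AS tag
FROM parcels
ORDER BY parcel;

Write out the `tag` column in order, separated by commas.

1211, -3769, -1272, NULL, -2271, 3211, 3833, NULL, NULL, NULL, 1807, NULL, -4436

parcel=B14: width_cm >= 86 AND declared <= 2943 → 1211
parcel=B20: width_cm >= 147 AND declared BETWEEN 2621 AND 3824 → -3769
parcel=B34: width_cm >= 6 AND length_cm BETWEEN 82 AND 181 → -1272
parcel=B36: (no match → NULL) → NULL
parcel=B42: width_cm >= 6 AND length_cm BETWEEN 82 AND 181 → -2271
parcel=B43: width_cm >= 164 → 3211
parcel=B45: width_cm >= 164 → 3833
parcel=B56: (no match → NULL) → NULL
parcel=B60: (no match → NULL) → NULL
parcel=B61: (no match → NULL) → NULL
parcel=B66: width_cm >= 86 AND declared <= 2943 → 1807
parcel=B73: (no match → NULL) → NULL
parcel=B92: width_cm >= 87 AND declared >= 3288 → -4436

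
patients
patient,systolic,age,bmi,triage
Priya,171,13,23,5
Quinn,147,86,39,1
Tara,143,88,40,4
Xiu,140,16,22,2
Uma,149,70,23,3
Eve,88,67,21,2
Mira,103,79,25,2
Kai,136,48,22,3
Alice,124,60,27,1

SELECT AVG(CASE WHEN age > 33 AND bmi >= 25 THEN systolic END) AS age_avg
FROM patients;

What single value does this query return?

129.25

patient=Priya: ✗
patient=Quinn: ✓ → 147
patient=Tara: ✓ → 143
patient=Xiu: ✗
patient=Uma: ✗
patient=Eve: ✗
patient=Mira: ✓ → 103
patient=Kai: ✗
patient=Alice: ✓ → 124
age_avg = (147 + 143 + 103 + 124) / 4 = 129.25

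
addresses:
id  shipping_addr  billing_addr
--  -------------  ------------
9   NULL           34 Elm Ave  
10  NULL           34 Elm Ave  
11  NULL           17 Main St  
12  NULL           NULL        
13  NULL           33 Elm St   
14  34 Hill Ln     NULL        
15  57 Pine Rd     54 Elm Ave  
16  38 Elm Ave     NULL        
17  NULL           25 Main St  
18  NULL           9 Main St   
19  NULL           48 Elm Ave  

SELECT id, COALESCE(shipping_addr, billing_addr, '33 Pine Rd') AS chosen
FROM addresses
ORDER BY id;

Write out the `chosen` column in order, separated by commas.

34 Elm Ave, 34 Elm Ave, 17 Main St, 33 Pine Rd, 33 Elm St, 34 Hill Ln, 57 Pine Rd, 38 Elm Ave, 25 Main St, 9 Main St, 48 Elm Ave

id=9: shipping_addr=NULL, billing_addr=34 Elm Ave → 34 Elm Ave
id=10: shipping_addr=NULL, billing_addr=34 Elm Ave → 34 Elm Ave
id=11: shipping_addr=NULL, billing_addr=17 Main St → 17 Main St
id=12: shipping_addr=NULL, billing_addr=NULL, → literal 33 Pine Rd → 33 Pine Rd
id=13: shipping_addr=NULL, billing_addr=33 Elm St → 33 Elm St
id=14: shipping_addr=34 Hill Ln → 34 Hill Ln
id=15: shipping_addr=57 Pine Rd → 57 Pine Rd
id=16: shipping_addr=38 Elm Ave → 38 Elm Ave
id=17: shipping_addr=NULL, billing_addr=25 Main St → 25 Main St
id=18: shipping_addr=NULL, billing_addr=9 Main St → 9 Main St
id=19: shipping_addr=NULL, billing_addr=48 Elm Ave → 48 Elm Ave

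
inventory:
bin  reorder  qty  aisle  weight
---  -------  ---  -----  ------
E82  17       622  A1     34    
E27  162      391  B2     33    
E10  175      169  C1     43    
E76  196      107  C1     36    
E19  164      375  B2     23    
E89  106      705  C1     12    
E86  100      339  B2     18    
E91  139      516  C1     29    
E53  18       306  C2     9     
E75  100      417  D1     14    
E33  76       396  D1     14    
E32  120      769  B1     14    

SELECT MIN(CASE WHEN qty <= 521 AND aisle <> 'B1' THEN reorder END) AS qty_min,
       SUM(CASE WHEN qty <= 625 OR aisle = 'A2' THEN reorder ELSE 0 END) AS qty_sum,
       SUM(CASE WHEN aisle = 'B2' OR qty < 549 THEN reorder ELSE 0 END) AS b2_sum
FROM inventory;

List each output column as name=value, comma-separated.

[qty_min: qty <= 521 AND aisle <> 'B1']
bin=E82: ✗
bin=E27: ✓ → 162
bin=E10: ✓ → 175
bin=E76: ✓ → 196
bin=E19: ✓ → 164
bin=E89: ✗
bin=E86: ✓ → 100
bin=E91: ✓ → 139
bin=E53: ✓ → 18
bin=E75: ✓ → 100
bin=E33: ✓ → 76
bin=E32: ✗
qty_min = MIN(162, 175, 196, 164, 100, 139, 18, 100, 76) = 18
—
[qty_sum: qty <= 625 OR aisle = 'A2']
bin=E82: ✓ → 17
bin=E27: ✓ → 162
bin=E10: ✓ → 175
bin=E76: ✓ → 196
bin=E19: ✓ → 164
bin=E89: ✗
bin=E86: ✓ → 100
bin=E91: ✓ → 139
bin=E53: ✓ → 18
bin=E75: ✓ → 100
bin=E33: ✓ → 76
bin=E32: ✗
qty_sum = 17 + 162 + 175 + 196 + 164 + 100 + 139 + 18 + 100 + 76 = 1147
—
[b2_sum: aisle = 'B2' OR qty < 549]
bin=E82: ✗
bin=E27: ✓ → 162
bin=E10: ✓ → 175
bin=E76: ✓ → 196
bin=E19: ✓ → 164
bin=E89: ✗
bin=E86: ✓ → 100
bin=E91: ✓ → 139
bin=E53: ✓ → 18
bin=E75: ✓ → 100
bin=E33: ✓ → 76
bin=E32: ✗
b2_sum = 162 + 175 + 196 + 164 + 100 + 139 + 18 + 100 + 76 = 1130

qty_min=18, qty_sum=1147, b2_sum=1130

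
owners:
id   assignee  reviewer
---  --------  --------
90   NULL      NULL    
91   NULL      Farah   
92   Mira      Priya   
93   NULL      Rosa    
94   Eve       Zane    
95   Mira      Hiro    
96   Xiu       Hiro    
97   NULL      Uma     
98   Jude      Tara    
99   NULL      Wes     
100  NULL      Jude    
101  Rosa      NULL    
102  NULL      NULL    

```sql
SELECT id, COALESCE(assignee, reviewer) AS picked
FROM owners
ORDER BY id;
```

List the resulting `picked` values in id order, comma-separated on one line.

NULL, Farah, Mira, Rosa, Eve, Mira, Xiu, Uma, Jude, Wes, Jude, Rosa, NULL

id=90: assignee=NULL, reviewer=NULL (all NULL) → NULL
id=91: assignee=NULL, reviewer=Farah → Farah
id=92: assignee=Mira → Mira
id=93: assignee=NULL, reviewer=Rosa → Rosa
id=94: assignee=Eve → Eve
id=95: assignee=Mira → Mira
id=96: assignee=Xiu → Xiu
id=97: assignee=NULL, reviewer=Uma → Uma
id=98: assignee=Jude → Jude
id=99: assignee=NULL, reviewer=Wes → Wes
id=100: assignee=NULL, reviewer=Jude → Jude
id=101: assignee=Rosa → Rosa
id=102: assignee=NULL, reviewer=NULL (all NULL) → NULL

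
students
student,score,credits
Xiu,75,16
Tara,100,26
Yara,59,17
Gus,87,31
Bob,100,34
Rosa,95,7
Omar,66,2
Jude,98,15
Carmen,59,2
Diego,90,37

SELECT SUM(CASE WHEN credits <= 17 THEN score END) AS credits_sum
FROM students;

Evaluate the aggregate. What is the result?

student=Xiu: ✓ → 75
student=Tara: ✗
student=Yara: ✓ → 59
student=Gus: ✗
student=Bob: ✗
student=Rosa: ✓ → 95
student=Omar: ✓ → 66
student=Jude: ✓ → 98
student=Carmen: ✓ → 59
student=Diego: ✗
credits_sum = 75 + 59 + 95 + 66 + 98 + 59 = 452

452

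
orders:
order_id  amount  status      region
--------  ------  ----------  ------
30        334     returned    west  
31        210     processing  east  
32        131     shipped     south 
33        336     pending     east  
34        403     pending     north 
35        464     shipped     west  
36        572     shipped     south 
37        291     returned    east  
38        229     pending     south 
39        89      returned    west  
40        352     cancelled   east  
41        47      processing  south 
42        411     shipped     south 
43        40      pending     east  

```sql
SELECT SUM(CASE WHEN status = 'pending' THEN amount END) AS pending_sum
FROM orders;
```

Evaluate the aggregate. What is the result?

1008

order_id=30: ✗
order_id=31: ✗
order_id=32: ✗
order_id=33: ✓ → 336
order_id=34: ✓ → 403
order_id=35: ✗
order_id=36: ✗
order_id=37: ✗
order_id=38: ✓ → 229
order_id=39: ✗
order_id=40: ✗
order_id=41: ✗
order_id=42: ✗
order_id=43: ✓ → 40
pending_sum = 336 + 403 + 229 + 40 = 1008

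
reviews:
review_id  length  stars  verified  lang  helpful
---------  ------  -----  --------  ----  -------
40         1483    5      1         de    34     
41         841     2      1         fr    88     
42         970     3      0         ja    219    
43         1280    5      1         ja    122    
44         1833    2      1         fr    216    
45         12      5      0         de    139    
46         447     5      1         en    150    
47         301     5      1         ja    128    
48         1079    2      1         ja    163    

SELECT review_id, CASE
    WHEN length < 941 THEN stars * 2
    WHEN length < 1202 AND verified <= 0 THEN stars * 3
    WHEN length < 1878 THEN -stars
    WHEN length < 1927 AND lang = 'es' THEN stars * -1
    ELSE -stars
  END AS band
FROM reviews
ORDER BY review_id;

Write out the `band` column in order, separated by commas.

-5, 4, 9, -5, -2, 10, 10, 10, -2

review_id=40: length < 1878 → -5
review_id=41: length < 941 → 4
review_id=42: length < 1202 AND verified <= 0 → 9
review_id=43: length < 1878 → -5
review_id=44: length < 1878 → -2
review_id=45: length < 941 → 10
review_id=46: length < 941 → 10
review_id=47: length < 941 → 10
review_id=48: length < 1878 → -2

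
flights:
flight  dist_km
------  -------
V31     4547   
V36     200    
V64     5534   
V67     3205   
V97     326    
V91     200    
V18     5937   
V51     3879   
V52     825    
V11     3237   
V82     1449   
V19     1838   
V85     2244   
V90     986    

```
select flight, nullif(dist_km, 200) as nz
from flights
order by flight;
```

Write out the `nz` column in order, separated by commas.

3237, 5937, 1838, 4547, NULL, 3879, 825, 5534, 3205, 1449, 2244, 986, NULL, 326

flight=V11: dist_km=3237 vs 200: differ → 3237
flight=V18: dist_km=5937 vs 200: differ → 5937
flight=V19: dist_km=1838 vs 200: differ → 1838
flight=V31: dist_km=4547 vs 200: differ → 4547
flight=V36: dist_km=200 vs 200: equal → NULL
flight=V51: dist_km=3879 vs 200: differ → 3879
flight=V52: dist_km=825 vs 200: differ → 825
flight=V64: dist_km=5534 vs 200: differ → 5534
flight=V67: dist_km=3205 vs 200: differ → 3205
flight=V82: dist_km=1449 vs 200: differ → 1449
flight=V85: dist_km=2244 vs 200: differ → 2244
flight=V90: dist_km=986 vs 200: differ → 986
flight=V91: dist_km=200 vs 200: equal → NULL
flight=V97: dist_km=326 vs 200: differ → 326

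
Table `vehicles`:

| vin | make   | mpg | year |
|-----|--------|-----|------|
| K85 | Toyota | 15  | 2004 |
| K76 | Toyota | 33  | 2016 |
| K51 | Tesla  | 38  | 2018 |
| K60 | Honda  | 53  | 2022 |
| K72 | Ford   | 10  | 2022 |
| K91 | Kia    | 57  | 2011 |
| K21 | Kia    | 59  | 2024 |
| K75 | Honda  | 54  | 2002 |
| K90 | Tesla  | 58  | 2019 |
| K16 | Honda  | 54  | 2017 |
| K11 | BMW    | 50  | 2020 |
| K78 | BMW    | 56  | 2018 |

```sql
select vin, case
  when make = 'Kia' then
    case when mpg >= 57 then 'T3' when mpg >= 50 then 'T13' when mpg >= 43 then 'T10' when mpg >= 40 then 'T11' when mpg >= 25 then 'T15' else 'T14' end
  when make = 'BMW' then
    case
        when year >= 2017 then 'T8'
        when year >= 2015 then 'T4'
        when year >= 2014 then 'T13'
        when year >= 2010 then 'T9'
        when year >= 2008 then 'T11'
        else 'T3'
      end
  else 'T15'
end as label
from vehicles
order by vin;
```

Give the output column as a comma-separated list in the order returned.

T8, T15, T3, T15, T15, T15, T15, T15, T8, T15, T15, T3

vin=K11: make='BMW' → inner[year >= 2017] → T8
vin=K16: make='Honda' → outer ELSE → T15
vin=K21: make='Kia' → inner[mpg >= 57] → T3
vin=K51: make='Tesla' → outer ELSE → T15
vin=K60: make='Honda' → outer ELSE → T15
vin=K72: make='Ford' → outer ELSE → T15
vin=K75: make='Honda' → outer ELSE → T15
vin=K76: make='Toyota' → outer ELSE → T15
vin=K78: make='BMW' → inner[year >= 2017] → T8
vin=K85: make='Toyota' → outer ELSE → T15
vin=K90: make='Tesla' → outer ELSE → T15
vin=K91: make='Kia' → inner[mpg >= 57] → T3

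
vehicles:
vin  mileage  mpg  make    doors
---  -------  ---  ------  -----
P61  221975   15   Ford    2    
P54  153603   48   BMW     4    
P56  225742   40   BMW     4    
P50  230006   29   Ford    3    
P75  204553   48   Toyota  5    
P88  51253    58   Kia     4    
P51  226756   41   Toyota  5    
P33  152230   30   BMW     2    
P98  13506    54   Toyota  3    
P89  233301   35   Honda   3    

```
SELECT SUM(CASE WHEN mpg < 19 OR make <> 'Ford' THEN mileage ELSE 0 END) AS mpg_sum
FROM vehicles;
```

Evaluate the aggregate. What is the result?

1482919

vin=P61: ✓ → 221975
vin=P54: ✓ → 153603
vin=P56: ✓ → 225742
vin=P50: ✗
vin=P75: ✓ → 204553
vin=P88: ✓ → 51253
vin=P51: ✓ → 226756
vin=P33: ✓ → 152230
vin=P98: ✓ → 13506
vin=P89: ✓ → 233301
mpg_sum = 221975 + 153603 + 225742 + 204553 + 51253 + 226756 + 152230 + 13506 + 233301 = 1482919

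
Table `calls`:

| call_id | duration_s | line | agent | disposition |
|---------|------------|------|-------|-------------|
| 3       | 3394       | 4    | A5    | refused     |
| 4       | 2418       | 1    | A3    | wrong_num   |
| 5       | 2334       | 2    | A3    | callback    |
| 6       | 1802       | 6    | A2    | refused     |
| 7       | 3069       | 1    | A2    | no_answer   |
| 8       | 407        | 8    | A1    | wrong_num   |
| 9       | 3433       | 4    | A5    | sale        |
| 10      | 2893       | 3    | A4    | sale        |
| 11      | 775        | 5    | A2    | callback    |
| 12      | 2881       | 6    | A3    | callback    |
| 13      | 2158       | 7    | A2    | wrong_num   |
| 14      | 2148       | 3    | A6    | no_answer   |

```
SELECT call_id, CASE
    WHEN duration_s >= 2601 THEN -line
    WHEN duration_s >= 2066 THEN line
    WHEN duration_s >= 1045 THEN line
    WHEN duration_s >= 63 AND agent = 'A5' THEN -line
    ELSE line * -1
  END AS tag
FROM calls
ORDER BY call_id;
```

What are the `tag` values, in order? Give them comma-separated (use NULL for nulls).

-4, 1, 2, 6, -1, -8, -4, -3, -5, -6, 7, 3

call_id=3: duration_s >= 2601 → -4
call_id=4: duration_s >= 2066 → 1
call_id=5: duration_s >= 2066 → 2
call_id=6: duration_s >= 1045 → 6
call_id=7: duration_s >= 2601 → -1
call_id=8: ELSE → -8
call_id=9: duration_s >= 2601 → -4
call_id=10: duration_s >= 2601 → -3
call_id=11: ELSE → -5
call_id=12: duration_s >= 2601 → -6
call_id=13: duration_s >= 2066 → 7
call_id=14: duration_s >= 2066 → 3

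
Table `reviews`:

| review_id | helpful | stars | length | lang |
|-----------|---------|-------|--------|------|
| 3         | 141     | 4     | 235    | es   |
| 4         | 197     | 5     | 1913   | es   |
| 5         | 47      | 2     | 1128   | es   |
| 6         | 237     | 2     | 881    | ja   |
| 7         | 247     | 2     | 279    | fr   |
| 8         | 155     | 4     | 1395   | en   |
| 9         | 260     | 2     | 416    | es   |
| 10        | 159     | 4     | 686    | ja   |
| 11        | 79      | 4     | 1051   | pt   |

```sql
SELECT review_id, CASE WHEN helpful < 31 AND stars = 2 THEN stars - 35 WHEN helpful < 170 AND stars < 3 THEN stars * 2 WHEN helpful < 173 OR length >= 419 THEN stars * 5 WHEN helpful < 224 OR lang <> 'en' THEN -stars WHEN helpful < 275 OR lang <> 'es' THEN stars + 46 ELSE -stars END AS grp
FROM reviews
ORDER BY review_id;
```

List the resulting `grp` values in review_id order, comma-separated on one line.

20, 25, 4, 10, -2, 20, -2, 20, 20

review_id=3: helpful < 173 OR length >= 419 → 20
review_id=4: helpful < 173 OR length >= 419 → 25
review_id=5: helpful < 170 AND stars < 3 → 4
review_id=6: helpful < 173 OR length >= 419 → 10
review_id=7: helpful < 224 OR lang <> 'en' → -2
review_id=8: helpful < 173 OR length >= 419 → 20
review_id=9: helpful < 224 OR lang <> 'en' → -2
review_id=10: helpful < 173 OR length >= 419 → 20
review_id=11: helpful < 173 OR length >= 419 → 20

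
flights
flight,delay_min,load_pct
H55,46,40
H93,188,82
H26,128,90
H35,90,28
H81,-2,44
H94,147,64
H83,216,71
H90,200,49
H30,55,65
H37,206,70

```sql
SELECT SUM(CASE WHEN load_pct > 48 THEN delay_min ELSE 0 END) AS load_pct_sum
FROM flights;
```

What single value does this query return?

flight=H55: ✗
flight=H93: ✓ → 188
flight=H26: ✓ → 128
flight=H35: ✗
flight=H81: ✗
flight=H94: ✓ → 147
flight=H83: ✓ → 216
flight=H90: ✓ → 200
flight=H30: ✓ → 55
flight=H37: ✓ → 206
load_pct_sum = 188 + 128 + 147 + 216 + 200 + 55 + 206 = 1140

1140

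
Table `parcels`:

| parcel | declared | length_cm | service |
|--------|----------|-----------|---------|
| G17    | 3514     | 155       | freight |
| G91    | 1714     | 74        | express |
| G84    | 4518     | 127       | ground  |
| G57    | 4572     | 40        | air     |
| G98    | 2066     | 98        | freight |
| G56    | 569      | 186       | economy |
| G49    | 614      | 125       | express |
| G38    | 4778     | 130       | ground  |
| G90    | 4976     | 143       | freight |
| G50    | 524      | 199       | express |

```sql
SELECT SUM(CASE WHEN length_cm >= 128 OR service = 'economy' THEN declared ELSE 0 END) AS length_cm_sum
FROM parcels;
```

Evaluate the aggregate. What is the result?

parcel=G17: ✓ → 3514
parcel=G91: ✗
parcel=G84: ✗
parcel=G57: ✗
parcel=G98: ✗
parcel=G56: ✓ → 569
parcel=G49: ✗
parcel=G38: ✓ → 4778
parcel=G90: ✓ → 4976
parcel=G50: ✓ → 524
length_cm_sum = 3514 + 569 + 4778 + 4976 + 524 = 14361

14361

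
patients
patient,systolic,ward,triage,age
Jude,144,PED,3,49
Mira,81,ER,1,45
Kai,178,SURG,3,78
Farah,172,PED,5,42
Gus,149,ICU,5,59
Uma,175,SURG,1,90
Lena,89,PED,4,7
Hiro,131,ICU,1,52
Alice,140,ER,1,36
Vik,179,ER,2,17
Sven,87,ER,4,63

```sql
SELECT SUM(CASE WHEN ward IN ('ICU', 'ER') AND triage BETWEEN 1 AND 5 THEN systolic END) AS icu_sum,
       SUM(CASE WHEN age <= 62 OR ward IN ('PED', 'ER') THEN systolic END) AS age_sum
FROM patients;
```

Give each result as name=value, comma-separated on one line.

icu_sum=767, age_sum=1172

[icu_sum: ward IN ('ICU', 'ER') AND triage BETWEEN 1 AND 5]
patient=Jude: ✗
patient=Mira: ✓ → 81
patient=Kai: ✗
patient=Farah: ✗
patient=Gus: ✓ → 149
patient=Uma: ✗
patient=Lena: ✗
patient=Hiro: ✓ → 131
patient=Alice: ✓ → 140
patient=Vik: ✓ → 179
patient=Sven: ✓ → 87
icu_sum = 81 + 149 + 131 + 140 + 179 + 87 = 767
—
[age_sum: age <= 62 OR ward IN ('PED', 'ER')]
patient=Jude: ✓ → 144
patient=Mira: ✓ → 81
patient=Kai: ✗
patient=Farah: ✓ → 172
patient=Gus: ✓ → 149
patient=Uma: ✗
patient=Lena: ✓ → 89
patient=Hiro: ✓ → 131
patient=Alice: ✓ → 140
patient=Vik: ✓ → 179
patient=Sven: ✓ → 87
age_sum = 144 + 81 + 172 + 149 + 89 + 131 + 140 + 179 + 87 = 1172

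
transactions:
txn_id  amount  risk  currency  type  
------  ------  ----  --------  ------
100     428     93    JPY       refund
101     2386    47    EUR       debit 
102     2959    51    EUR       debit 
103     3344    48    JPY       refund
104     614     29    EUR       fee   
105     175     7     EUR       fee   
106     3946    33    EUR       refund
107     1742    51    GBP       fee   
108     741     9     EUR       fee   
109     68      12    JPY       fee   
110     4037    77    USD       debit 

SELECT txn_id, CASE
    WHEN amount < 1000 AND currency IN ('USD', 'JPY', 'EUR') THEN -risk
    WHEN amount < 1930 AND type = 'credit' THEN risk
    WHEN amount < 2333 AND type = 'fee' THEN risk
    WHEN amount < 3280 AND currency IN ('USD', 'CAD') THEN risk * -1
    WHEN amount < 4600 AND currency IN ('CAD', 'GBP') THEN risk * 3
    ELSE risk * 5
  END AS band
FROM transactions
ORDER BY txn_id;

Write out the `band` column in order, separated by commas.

txn_id=100: amount < 1000 AND currency IN ('USD', 'JPY', 'EUR') → -93
txn_id=101: ELSE → 235
txn_id=102: ELSE → 255
txn_id=103: ELSE → 240
txn_id=104: amount < 1000 AND currency IN ('USD', 'JPY', 'EUR') → -29
txn_id=105: amount < 1000 AND currency IN ('USD', 'JPY', 'EUR') → -7
txn_id=106: ELSE → 165
txn_id=107: amount < 2333 AND type = 'fee' → 51
txn_id=108: amount < 1000 AND currency IN ('USD', 'JPY', 'EUR') → -9
txn_id=109: amount < 1000 AND currency IN ('USD', 'JPY', 'EUR') → -12
txn_id=110: ELSE → 385

-93, 235, 255, 240, -29, -7, 165, 51, -9, -12, 385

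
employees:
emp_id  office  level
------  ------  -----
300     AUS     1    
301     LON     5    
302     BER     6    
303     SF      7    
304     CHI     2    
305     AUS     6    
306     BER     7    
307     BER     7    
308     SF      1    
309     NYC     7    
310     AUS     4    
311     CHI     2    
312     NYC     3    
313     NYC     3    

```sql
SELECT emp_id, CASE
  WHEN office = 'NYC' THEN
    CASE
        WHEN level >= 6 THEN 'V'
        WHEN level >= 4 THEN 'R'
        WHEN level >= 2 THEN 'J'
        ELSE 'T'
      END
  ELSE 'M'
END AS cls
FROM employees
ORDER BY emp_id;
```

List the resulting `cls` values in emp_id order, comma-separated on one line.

emp_id=300: office='AUS' → outer ELSE → M
emp_id=301: office='LON' → outer ELSE → M
emp_id=302: office='BER' → outer ELSE → M
emp_id=303: office='SF' → outer ELSE → M
emp_id=304: office='CHI' → outer ELSE → M
emp_id=305: office='AUS' → outer ELSE → M
emp_id=306: office='BER' → outer ELSE → M
emp_id=307: office='BER' → outer ELSE → M
emp_id=308: office='SF' → outer ELSE → M
emp_id=309: office='NYC' → inner[level >= 6] → V
emp_id=310: office='AUS' → outer ELSE → M
emp_id=311: office='CHI' → outer ELSE → M
emp_id=312: office='NYC' → inner[level >= 2] → J
emp_id=313: office='NYC' → inner[level >= 2] → J

M, M, M, M, M, M, M, M, M, V, M, M, J, J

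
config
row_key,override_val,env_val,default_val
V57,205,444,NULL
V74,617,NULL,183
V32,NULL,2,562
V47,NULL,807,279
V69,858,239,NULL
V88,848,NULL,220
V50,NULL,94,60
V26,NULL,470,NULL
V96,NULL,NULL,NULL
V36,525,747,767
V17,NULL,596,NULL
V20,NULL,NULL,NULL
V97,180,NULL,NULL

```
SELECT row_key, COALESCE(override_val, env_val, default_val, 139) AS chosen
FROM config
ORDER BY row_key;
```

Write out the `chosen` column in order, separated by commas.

596, 139, 470, 2, 525, 807, 94, 205, 858, 617, 848, 139, 180

row_key=V17: override_val=NULL, env_val=596 → 596
row_key=V20: override_val=NULL, env_val=NULL, default_val=NULL, → literal 139 → 139
row_key=V26: override_val=NULL, env_val=470 → 470
row_key=V32: override_val=NULL, env_val=2 → 2
row_key=V36: override_val=525 → 525
row_key=V47: override_val=NULL, env_val=807 → 807
row_key=V50: override_val=NULL, env_val=94 → 94
row_key=V57: override_val=205 → 205
row_key=V69: override_val=858 → 858
row_key=V74: override_val=617 → 617
row_key=V88: override_val=848 → 848
row_key=V96: override_val=NULL, env_val=NULL, default_val=NULL, → literal 139 → 139
row_key=V97: override_val=180 → 180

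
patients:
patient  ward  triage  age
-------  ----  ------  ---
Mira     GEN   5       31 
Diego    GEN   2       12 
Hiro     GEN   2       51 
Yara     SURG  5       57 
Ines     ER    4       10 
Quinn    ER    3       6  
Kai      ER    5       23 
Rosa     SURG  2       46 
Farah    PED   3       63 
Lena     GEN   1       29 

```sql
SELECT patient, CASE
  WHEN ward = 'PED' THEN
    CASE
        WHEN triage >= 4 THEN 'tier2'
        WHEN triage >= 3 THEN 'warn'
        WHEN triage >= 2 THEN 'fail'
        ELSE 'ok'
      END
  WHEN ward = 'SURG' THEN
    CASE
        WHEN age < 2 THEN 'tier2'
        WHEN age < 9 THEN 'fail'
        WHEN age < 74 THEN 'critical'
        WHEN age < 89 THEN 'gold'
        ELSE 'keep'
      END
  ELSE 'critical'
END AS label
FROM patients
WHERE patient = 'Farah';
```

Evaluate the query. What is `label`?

warn

patient = Farah: ward=PED, triage=3, age=63.
ward='PED' → inner[triage >= 3] → warn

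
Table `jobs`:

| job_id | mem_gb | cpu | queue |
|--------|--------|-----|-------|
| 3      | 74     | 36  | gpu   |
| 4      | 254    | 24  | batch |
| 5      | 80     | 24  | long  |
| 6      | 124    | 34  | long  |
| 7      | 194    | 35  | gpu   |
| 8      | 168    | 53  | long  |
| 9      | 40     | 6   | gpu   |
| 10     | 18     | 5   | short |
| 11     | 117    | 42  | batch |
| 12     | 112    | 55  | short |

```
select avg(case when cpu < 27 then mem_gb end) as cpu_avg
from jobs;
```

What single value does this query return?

98

job_id=3: ✗
job_id=4: ✓ → 254
job_id=5: ✓ → 80
job_id=6: ✗
job_id=7: ✗
job_id=8: ✗
job_id=9: ✓ → 40
job_id=10: ✓ → 18
job_id=11: ✗
job_id=12: ✗
cpu_avg = (254 + 80 + 40 + 18) / 4 = 98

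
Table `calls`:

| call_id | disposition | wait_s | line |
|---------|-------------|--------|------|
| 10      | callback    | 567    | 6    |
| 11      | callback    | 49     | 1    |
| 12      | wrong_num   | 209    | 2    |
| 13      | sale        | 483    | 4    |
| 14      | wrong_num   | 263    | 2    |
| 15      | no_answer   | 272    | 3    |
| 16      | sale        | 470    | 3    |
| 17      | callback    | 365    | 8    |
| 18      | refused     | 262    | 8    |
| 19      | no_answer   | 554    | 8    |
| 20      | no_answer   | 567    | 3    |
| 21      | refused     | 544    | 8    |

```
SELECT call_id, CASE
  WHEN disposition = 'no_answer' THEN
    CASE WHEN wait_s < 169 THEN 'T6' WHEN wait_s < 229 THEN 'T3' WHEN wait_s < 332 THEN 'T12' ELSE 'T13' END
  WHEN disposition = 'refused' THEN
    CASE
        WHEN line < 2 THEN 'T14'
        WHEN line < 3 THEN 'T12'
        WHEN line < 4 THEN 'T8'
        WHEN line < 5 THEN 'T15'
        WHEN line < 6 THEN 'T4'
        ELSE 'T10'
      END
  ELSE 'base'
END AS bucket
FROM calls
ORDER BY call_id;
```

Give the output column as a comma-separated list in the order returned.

base, base, base, base, base, T12, base, base, T10, T13, T13, T10

call_id=10: disposition='callback' → outer ELSE → base
call_id=11: disposition='callback' → outer ELSE → base
call_id=12: disposition='wrong_num' → outer ELSE → base
call_id=13: disposition='sale' → outer ELSE → base
call_id=14: disposition='wrong_num' → outer ELSE → base
call_id=15: disposition='no_answer' → inner[wait_s < 332] → T12
call_id=16: disposition='sale' → outer ELSE → base
call_id=17: disposition='callback' → outer ELSE → base
call_id=18: disposition='refused' → inner[ELSE] → T10
call_id=19: disposition='no_answer' → inner[ELSE] → T13
call_id=20: disposition='no_answer' → inner[ELSE] → T13
call_id=21: disposition='refused' → inner[ELSE] → T10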